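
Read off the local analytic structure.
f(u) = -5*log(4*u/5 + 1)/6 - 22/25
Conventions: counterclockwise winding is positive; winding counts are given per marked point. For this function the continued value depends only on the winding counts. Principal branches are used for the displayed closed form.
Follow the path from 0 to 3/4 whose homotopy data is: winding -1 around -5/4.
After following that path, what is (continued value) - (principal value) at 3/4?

Continued minus principal equals (5/3)*pi*i.

The rational part is single-valued and drops out of the difference; each branch term changes only by its own monodromy.
(-5/6)*log(1 - u/(-5/4)): each positive loop around -5/4 adds 2*pi*i to the log, so winding -1 contributes (-5/6)*(-1)*2*pi*i = (5/3)*pi*i.
Summing the contributions at u = 3/4 gives (5/3)*pi*i.


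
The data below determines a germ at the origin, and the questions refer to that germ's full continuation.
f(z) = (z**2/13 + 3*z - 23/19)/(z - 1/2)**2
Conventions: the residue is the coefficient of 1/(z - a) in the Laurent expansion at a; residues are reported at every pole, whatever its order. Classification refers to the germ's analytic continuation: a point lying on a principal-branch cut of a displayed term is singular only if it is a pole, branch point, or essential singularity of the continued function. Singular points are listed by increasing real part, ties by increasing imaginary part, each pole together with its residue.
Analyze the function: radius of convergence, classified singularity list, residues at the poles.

Denominator factor (z - 1/2)^2: pole of order 2 at 1/2, modulus 1/2.
The radius of convergence is the smallest modulus among the singular points: 1/2.
At the order-2 pole 1/2 set g(z) = (z - (1/2))^2*f(z) = z**2/13 + 3*z - 23/19.
Order-2 pole: residue = g'(a); g'(1/2) = 40/13, so the residue is 40/13.

Radius of convergence at 0: 1/2.
At 1/2: a pole of order 2; residue 40/13.


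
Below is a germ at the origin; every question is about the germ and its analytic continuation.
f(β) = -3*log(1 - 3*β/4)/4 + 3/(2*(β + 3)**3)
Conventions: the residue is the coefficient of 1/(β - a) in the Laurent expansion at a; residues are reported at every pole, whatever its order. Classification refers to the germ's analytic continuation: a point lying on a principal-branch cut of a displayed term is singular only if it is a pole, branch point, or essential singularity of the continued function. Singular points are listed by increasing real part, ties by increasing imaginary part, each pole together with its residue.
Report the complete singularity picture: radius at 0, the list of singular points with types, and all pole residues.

Radius of convergence at 0: 4/3.
At -3: a pole of order 3; residue 0.
At 4/3: a logarithmic branch point.

Denominator factor (β + 3)^3: pole of order 3 at -3, modulus 3.
Branch term (-3/4)*log(1 - β/(4/3)): its argument vanishes at β = 4/3, a logarithmic branch point, modulus 4/3.
The radius of convergence is the smallest modulus among the singular points: 4/3.
The branch term is analytic at -3 and contributes nothing to the residue; only the rational part matters.
At the order-3 pole -3 set g(β) = (β - (-3))^3*(rational part) = 3/2.
Order-3 pole: residue = g''(a)/2; g''(-3) = 0, so the residue is 0.
List the singular points by increasing real part (a conjugate pair: the negative imaginary part first).


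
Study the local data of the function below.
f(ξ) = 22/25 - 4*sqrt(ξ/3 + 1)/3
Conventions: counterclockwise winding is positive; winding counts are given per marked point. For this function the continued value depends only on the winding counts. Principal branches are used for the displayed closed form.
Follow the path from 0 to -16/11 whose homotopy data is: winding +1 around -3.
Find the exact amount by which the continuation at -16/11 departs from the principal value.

Continued minus principal equals (8/99)*sqrt(561).

The rational part is single-valued and drops out of the difference; each branch term changes only by its own monodromy.
(-4/3)*sqrt(1 - ξ/(-3)): winding +1 is odd, the square root flips sign, contributing -2*(-4/3)*sqrt(1 - (-16/11)/(-3)) = -2*(-4/3)*sqrt(17/33) = (8/99)*sqrt(561).
Summing the contributions at ξ = -16/11 gives (8/99)*sqrt(561).


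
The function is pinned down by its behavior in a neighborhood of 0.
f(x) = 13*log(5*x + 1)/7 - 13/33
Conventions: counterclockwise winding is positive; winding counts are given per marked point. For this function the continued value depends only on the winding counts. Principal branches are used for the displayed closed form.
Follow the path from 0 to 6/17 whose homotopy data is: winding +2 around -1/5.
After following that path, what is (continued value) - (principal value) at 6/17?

Continued minus principal equals (52/7)*pi*i.

The rational part is single-valued and drops out of the difference; each branch term changes only by its own monodromy.
(13/7)*log(1 - x/(-1/5)): each positive loop around -1/5 adds 2*pi*i to the log, so winding +2 contributes (13/7)*(2)*2*pi*i = (52/7)*pi*i.
Summing the contributions at x = 6/17 gives (52/7)*pi*i.


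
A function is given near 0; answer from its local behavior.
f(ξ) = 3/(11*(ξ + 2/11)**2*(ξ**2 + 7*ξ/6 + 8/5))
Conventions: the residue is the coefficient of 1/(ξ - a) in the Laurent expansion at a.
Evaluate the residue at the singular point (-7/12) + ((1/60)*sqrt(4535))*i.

The factor ξ**2 + 7*ξ/6 + 8/5 splits as (ξ - a)(ξ - a') with a = (-7/12) + ((1/60)*sqrt(4535))*i, a' = (-7/12) - ((1/60)*sqrt(4535))*i. At the order-1 pole a set g(ξ) = (ξ - a)*f(ξ) = [3/(11*(ξ + 2/11)**2)] / (ξ - a').
Simple pole: residue = g(a) at a = (-7/12) + ((1/60)*sqrt(4535))*i, which is (1442925/26604964) + ((23686245/24130702348)*sqrt(4535))*i.

The residue is (1442925/26604964) + ((23686245/24130702348)*sqrt(4535))*i.


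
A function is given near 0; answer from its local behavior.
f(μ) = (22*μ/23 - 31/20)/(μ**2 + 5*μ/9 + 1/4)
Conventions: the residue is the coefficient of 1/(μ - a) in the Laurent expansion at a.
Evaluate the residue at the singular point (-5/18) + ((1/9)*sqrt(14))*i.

The factor μ**2 + 5*μ/9 + 1/4 splits as (μ - a)(μ - a') with a = (-5/18) + ((1/9)*sqrt(14))*i, a' = (-5/18) - ((1/9)*sqrt(14))*i. At the order-1 pole a set g(μ) = (μ - a)*f(μ) = [22*μ/23 - 31/20] / (μ - a').
Simple pole: residue = g(a) at a = (-5/18) + ((1/9)*sqrt(14))*i, which is (11/23) + ((7517/12880)*sqrt(14))*i.

The residue is (11/23) + ((7517/12880)*sqrt(14))*i.


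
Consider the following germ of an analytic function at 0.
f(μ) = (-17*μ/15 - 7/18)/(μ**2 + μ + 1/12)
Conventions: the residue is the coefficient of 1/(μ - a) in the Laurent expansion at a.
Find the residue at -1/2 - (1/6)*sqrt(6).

The residue is -17/30 - (4/45)*sqrt(6).

The factor μ**2 + μ + 1/12 splits as (μ - a)(μ - a') with a = -1/2 - (1/6)*sqrt(6), a' = -1/2 + (1/6)*sqrt(6). At the order-1 pole a set g(μ) = (μ - a)*f(μ) = [-17*μ/15 - 7/18] / (μ - a').
Simple pole: residue = g(a) at a = -1/2 - (1/6)*sqrt(6), which is -17/30 - (4/45)*sqrt(6).


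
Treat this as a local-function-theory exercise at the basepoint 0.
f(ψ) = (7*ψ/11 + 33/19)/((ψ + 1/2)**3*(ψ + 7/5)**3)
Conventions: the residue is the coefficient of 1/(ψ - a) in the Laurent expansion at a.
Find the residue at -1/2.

At the order-3 pole -1/2 set g(ψ) = (ψ - (-1/2))^3*f(ψ) = (7*ψ/11 + 33/19)/(ψ + 7/5)**3.
Order-3 pole: residue = g''(a)/2; g''(-1/2) = 94660000/4113747, so the residue is 47330000/4113747.

The residue is 47330000/4113747.


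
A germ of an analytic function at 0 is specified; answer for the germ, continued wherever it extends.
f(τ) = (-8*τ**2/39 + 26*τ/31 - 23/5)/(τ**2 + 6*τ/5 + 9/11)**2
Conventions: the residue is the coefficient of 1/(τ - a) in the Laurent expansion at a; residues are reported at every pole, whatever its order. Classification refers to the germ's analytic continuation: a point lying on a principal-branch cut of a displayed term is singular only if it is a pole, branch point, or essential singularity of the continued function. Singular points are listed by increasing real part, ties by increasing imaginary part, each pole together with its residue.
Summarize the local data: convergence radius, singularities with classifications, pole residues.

Radius of convergence at 0: (3/11)*sqrt(11).
At (-3/5) - ((3/55)*sqrt(154))*i: a pole of order 2; residue -((2920825/8530704)*sqrt(154))*i.
At (-3/5) + ((3/55)*sqrt(154))*i: a pole of order 2; residue ((2920825/8530704)*sqrt(154))*i.


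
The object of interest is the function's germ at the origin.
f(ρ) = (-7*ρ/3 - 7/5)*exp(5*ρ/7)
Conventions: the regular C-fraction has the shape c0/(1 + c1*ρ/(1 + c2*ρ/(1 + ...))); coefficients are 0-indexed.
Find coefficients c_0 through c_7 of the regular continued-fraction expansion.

The regular C-fraction coefficients are [-7/5, -50/21, 149/84, -387/4172, 94025/403641, -657239/10188549, 49253103/464513588, -16089463975/330093532692].

Taylor coefficients (expand at 0): a_0 = -7/5, a_1 = -10/3, a_2 = -85/42, a_3 = -100/147, a_4 = -3875/24696, a_5 = -2375/86436, a_6 = -3125/806736, a_7 = -40625/88942644.
c0 = a_0 = -7/5. Peel one level at a time: if S = 1 + c*ρ/S' with S'(0) = 1, then c is the ρ-coefficient of S and S' = c*ρ/(S - 1).
S_1 = c0/f = 1 + (-50/21)*ρ + (3725/882)*ρ^2 + ...; c1 = -50/21.
S_2 = c1*ρ/(S_1 - 1) = 1 + (149/84)*ρ + (129/784)*ρ^2 + ...; c2 = 149/84.
S_3 = c2*ρ/(S_2 - 1) = 1 + (-387/4172)*ρ + (94025/4351396)*ρ^2 + ...; c3 = -387/4172.
S_4 = c3*ρ/(S_3 - 1) = 1 + (94025/403641)*ρ + (110275/7338681)*ρ^2 + ...; c4 = 94025/403641.
S_5 = c4*ρ/(S_4 - 1) = 1 + (-657239/10188549)*ρ + (18963081/2772443716)*ρ^2 + ...; c5 = -657239/10188549.
S_6 = c5*ρ/(S_5 - 1) = 1 + (49253103/464513588)*ρ + (551858775/106779582448)*ρ^2 + ...; c6 = 49253103/464513588.
S_7 = c6*ρ/(S_6 - 1) = 1 + (-16089463975/330093532692)*ρ + ...; c7 = -16089463975/330093532692.


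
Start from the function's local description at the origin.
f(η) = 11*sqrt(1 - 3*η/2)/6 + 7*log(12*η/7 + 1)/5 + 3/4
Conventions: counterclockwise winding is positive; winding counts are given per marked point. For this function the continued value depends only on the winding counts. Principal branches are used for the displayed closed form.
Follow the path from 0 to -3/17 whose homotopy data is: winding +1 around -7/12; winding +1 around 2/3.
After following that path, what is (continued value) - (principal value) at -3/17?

The rational part is single-valued and drops out of the difference; each branch term changes only by its own monodromy.
(11/6)*sqrt(1 - η/(2/3)): winding +1 is odd, the square root flips sign, contributing -2*(11/6)*sqrt(1 - (-3/17)/(2/3)) = -2*(11/6)*sqrt(43/34) = -(11/102)*sqrt(1462).
(7/5)*log(1 - η/(-7/12)): each positive loop around -7/12 adds 2*pi*i to the log, so winding +1 contributes (7/5)*(1)*2*pi*i = (14/5)*pi*i.
Summing the contributions at η = -3/17 gives (-(11/102)*sqrt(1462)) + ((14/5)*pi)*i.

Continued minus principal equals (-(11/102)*sqrt(1462)) + ((14/5)*pi)*i.


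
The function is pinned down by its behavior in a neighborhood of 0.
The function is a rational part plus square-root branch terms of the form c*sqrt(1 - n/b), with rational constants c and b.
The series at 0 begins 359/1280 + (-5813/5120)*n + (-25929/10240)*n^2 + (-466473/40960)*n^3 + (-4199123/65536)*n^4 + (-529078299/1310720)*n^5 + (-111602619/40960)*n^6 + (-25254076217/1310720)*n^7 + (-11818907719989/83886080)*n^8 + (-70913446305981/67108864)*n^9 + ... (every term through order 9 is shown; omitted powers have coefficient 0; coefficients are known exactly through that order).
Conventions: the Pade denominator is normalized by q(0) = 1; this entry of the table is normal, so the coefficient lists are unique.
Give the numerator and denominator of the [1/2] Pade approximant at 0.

Taylor coefficients needed (read off): a_0 = 359/1280, a_1 = -5813/5120, a_2 = -25929/10240, a_3 = -466473/40960.
Write the denominator as Q(n) = 1 + q1*n + q2*n^2. Requiring Q*f - P = O(n^4) with deg P <= 1 kills the coefficients of n^2..n^3 in Q*f:
  n^2: a_2 + q1*a_1 + q2*a_0 = 0, i.e. -25929/10240 + (-5813/5120)*q1 + (359/1280)*q2 = 0.
  n^3: a_3 + q1*a_2 + q2*a_1 = 0, i.e. -466473/40960 + (-25929/10240)*q1 + (-5813/5120)*q2 = 0.
Solving this linear system: q1 = -159094542/52407991, q2 = -1366981467/419263928.
The numerator is Q*f truncated at degree 1: P0 = a_0 = 359/1280; P1 = a_1 + q1*a_0 = -106621482799/53665782784.

The Pade approximant has numerator coefficients [359/1280, -106621482799/53665782784]; denominator coefficients [1, -159094542/52407991, -1366981467/419263928].


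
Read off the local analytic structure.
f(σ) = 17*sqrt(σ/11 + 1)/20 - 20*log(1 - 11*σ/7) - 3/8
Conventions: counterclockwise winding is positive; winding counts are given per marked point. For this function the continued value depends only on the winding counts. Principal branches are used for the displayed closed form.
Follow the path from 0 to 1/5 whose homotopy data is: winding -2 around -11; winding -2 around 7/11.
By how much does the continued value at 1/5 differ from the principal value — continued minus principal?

The rational part is single-valued and drops out of the difference; each branch term changes only by its own monodromy.
(17/20)*sqrt(1 - σ/(-11)): winding -2 is even, the square root returns to the same sheet, contribution 0.
(-20)*log(1 - σ/(7/11)): each positive loop around 7/11 adds 2*pi*i to the log, so winding -2 contributes (-20)*(-2)*2*pi*i = (80)*pi*i.
Summing the contributions at σ = 1/5 gives (80)*pi*i.

Continued minus principal equals (80)*pi*i.


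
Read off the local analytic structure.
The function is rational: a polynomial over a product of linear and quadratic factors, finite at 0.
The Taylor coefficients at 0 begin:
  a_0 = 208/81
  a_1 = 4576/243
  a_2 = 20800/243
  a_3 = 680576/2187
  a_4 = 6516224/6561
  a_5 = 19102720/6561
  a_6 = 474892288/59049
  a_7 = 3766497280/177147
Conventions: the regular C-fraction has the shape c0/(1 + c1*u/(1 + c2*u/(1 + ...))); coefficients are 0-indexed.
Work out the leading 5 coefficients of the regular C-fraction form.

The regular C-fraction coefficients are [208/81, -22/3, 92/33, -1126/759, 8019/12949].

Taylor coefficients (read off): a_0 = 208/81, a_1 = 4576/243, a_2 = 20800/243, a_3 = 680576/2187, a_4 = 6516224/6561.
c0 = a_0 = 208/81. Peel one level at a time: if S = 1 + c*u/S' with S'(0) = 1, then c is the u-coefficient of S and S' = c*u/(S - 1).
S_1 = c0/f = 1 + (-22/3)*u + (184/9)*u^2 + ...; c1 = -22/3.
S_2 = c1*u/(S_1 - 1) = 1 + (92/33)*u + (4504/1089)*u^2 + ...; c2 = 92/33.
S_3 = c2*u/(S_2 - 1) = 1 + (-1126/759)*u + (486/529)*u^2 + ...; c3 = -1126/759.
S_4 = c3*u/(S_3 - 1) = 1 + (8019/12949)*u + ...; c4 = 8019/12949.


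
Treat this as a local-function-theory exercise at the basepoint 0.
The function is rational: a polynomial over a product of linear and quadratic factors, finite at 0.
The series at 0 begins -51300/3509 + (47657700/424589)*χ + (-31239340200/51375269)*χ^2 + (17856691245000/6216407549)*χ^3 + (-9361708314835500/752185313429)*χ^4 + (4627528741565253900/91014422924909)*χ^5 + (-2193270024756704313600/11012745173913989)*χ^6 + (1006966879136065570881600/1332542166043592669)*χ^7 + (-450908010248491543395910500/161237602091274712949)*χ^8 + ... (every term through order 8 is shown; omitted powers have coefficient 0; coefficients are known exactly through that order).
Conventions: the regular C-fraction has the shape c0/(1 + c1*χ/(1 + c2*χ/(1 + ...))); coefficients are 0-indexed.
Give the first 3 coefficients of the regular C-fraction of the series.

Taylor coefficients (read off): a_0 = -51300/3509, a_1 = 47657700/424589, a_2 = -31239340200/51375269.
c0 = a_0 = -51300/3509. Peel one level at a time: if S = 1 + c*χ/S' with S'(0) = 1, then c is the χ-coefficient of S and S' = c*χ/(S - 1).
S_1 = c0/f = 1 + (929/121)*χ + (254087/14641)*χ^2 + ...; c1 = 929/121.
S_2 = c1*χ/(S_1 - 1) = 1 + (-254087/112409)*χ + ...; c2 = -254087/112409.

The regular C-fraction coefficients are [-51300/3509, 929/121, -254087/112409].


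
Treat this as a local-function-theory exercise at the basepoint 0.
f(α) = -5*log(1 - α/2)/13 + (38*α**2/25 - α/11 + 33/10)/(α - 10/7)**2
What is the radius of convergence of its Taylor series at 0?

The radius of convergence is 10/7.

Denominator factor (α - 10/7)^2: pole of order 2 at 10/7, modulus 10/7.
Branch term (-5/13)*log(1 - α/(2)): its argument vanishes at α = 2, a logarithmic branch point, modulus 2.
The radius of convergence is the smallest modulus among the singular points: 10/7.


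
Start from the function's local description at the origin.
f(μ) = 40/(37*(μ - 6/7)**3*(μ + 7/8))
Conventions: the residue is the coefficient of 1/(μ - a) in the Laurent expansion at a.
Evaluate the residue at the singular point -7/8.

At the order-1 pole -7/8 set g(μ) = (μ - (-7/8))*f(μ) = 40/(37*(μ - 6/7)**3).
Simple pole: residue = g(a) at a = -7/8, which is -7024640/33768901.

The residue is -7024640/33768901.


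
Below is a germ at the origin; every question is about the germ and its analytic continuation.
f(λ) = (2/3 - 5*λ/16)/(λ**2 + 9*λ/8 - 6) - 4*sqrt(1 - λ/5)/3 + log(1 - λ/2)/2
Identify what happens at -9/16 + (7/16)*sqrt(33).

The denominator factor λ**2 + 9*λ/8 - 6 vanishes at -9/16 + (7/16)*sqrt(33) and appears to the power 1; the numerator there equals 647/768 - (35/256)*sqrt(33), nonzero, and no other factor vanishes.
The branch terms are analytic at this point.
Hence a pole whose order is the multiplicity, 1.

The point is a pole of order 1.


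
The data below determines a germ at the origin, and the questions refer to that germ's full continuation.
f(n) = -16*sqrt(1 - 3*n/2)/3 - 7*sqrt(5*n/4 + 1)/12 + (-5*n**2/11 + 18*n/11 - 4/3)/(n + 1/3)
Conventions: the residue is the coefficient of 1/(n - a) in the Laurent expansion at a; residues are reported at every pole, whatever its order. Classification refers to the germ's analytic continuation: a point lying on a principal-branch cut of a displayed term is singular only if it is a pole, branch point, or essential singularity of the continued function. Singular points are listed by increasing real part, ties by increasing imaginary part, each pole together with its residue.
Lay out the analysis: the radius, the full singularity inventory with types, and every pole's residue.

Denominator factor (n + 1/3): pole of order 1 at -1/3, modulus 1/3.
Branch term (-16/3)*sqrt(1 - n/(2/3)): its argument vanishes at n = 2/3, a square-root branch point, modulus 2/3.
Branch term (-7/12)*sqrt(1 - n/(-4/5)): its argument vanishes at n = -4/5, a square-root branch point, modulus 4/5.
The radius of convergence is the smallest modulus among the singular points: 1/3.
The branch terms are analytic at -1/3 and contribute nothing to the residue; only the rational part matters.
At the order-1 pole -1/3 set g(n) = (n - (-1/3))*(rational part) = -5*n**2/11 + 18*n/11 - 4/3.
Simple pole: residue = g(a) at a = -1/3, which is -191/99.
List the singular points by increasing real part (a conjugate pair: the negative imaginary part first).

Radius of convergence at 0: 1/3.
At -4/5: an algebraic (square-root) branch point.
At -1/3: a pole of order 1; residue -191/99.
At 2/3: an algebraic (square-root) branch point.


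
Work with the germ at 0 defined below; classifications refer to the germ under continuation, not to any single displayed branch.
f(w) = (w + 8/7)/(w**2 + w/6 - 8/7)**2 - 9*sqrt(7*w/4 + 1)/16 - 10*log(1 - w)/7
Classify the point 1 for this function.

The point is a logarithmic branch point.

The term (-10/7)*log(1 - w/(1)) has argument 1 - 1/(1) = 0 at 1: a logarithmic (infinitely-sheeted) branch point; the remaining terms are analytic or single-valued there.


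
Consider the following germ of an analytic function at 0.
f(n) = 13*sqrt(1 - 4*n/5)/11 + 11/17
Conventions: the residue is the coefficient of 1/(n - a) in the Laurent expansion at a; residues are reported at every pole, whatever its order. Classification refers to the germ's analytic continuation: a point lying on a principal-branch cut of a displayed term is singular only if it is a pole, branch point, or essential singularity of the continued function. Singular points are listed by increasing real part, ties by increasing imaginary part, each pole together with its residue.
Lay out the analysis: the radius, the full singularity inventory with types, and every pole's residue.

Branch term (13/11)*sqrt(1 - n/(5/4)): its argument vanishes at n = 5/4, a square-root branch point, modulus 5/4.
The radius of convergence is the smallest modulus among the singular points: 5/4.

Radius of convergence at 0: 5/4.
At 5/4: an algebraic (square-root) branch point.


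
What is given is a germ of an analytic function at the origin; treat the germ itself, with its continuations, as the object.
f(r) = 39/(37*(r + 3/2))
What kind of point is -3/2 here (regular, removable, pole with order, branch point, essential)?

The denominator factor r + 3/2 vanishes at -3/2 and appears to the power 1; the numerator there equals 39/37, nonzero, and no other factor vanishes.
Hence a pole whose order is the multiplicity, 1.

The point is a pole of order 1.


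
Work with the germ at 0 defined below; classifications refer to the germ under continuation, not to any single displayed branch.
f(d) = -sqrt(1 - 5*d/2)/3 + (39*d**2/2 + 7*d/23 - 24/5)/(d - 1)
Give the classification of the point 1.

The point is a pole of order 1.

The denominator factor d - 1 vanishes at 1 and appears to the power 1; the numerator there equals 3451/230, nonzero, and no other factor vanishes.
The branch terms are analytic at this point.
Hence a pole whose order is the multiplicity, 1.


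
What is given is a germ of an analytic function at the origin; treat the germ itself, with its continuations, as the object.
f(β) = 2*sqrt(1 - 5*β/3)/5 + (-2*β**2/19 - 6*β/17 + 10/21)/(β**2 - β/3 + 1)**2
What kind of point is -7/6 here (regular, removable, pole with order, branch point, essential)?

The point is a regular point.

Denominator factors: β**2 - β/3 + 1 = 11/4 at β = -7/6 — none vanishes.
Branch term sqrt(1 - β/(3/5)): argument at -7/6 is 53/18, nonzero, so -7/6 is not its branch point (a point on a principal cut is still regular for the continued germ).
So the germ continues analytically to -7/6.


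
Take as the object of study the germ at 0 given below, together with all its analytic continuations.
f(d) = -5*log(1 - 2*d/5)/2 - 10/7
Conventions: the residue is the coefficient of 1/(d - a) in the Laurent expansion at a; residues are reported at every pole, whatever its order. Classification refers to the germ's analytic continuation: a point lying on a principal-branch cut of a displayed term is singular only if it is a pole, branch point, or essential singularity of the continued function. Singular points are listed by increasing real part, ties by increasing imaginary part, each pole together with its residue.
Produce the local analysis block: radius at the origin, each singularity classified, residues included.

Branch term (-5/2)*log(1 - d/(5/2)): its argument vanishes at d = 5/2, a logarithmic branch point, modulus 5/2.
The radius of convergence is the smallest modulus among the singular points: 5/2.

Radius of convergence at 0: 5/2.
At 5/2: a logarithmic branch point.


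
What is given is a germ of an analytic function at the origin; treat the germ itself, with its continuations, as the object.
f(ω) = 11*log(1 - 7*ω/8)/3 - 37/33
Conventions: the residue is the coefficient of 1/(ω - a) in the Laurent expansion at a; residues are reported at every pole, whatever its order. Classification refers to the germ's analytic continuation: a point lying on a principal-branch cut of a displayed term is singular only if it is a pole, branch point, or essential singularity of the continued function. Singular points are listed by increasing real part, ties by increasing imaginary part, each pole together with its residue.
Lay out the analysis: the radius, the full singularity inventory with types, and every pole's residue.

Radius of convergence at 0: 8/7.
At 8/7: a logarithmic branch point.

Branch term (11/3)*log(1 - ω/(8/7)): its argument vanishes at ω = 8/7, a logarithmic branch point, modulus 8/7.
The radius of convergence is the smallest modulus among the singular points: 8/7.


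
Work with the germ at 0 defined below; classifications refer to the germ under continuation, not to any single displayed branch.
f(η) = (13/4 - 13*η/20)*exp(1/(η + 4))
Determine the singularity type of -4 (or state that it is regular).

The exponent 1/(η - (-4)) has a pole at -4, so exp(1/(η - (-4))) takes every nonzero value near it: an essential singularity (not a pole of any order).

The point is an essential singularity.


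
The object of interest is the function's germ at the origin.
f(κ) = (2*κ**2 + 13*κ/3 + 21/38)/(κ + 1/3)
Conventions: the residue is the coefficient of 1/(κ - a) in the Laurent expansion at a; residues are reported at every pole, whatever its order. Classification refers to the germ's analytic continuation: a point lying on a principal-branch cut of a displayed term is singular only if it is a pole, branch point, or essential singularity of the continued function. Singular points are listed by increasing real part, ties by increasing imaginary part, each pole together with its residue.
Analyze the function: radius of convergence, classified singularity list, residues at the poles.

Radius of convergence at 0: 1/3.
At -1/3: a pole of order 1; residue -229/342.

Denominator factor (κ + 1/3): pole of order 1 at -1/3, modulus 1/3.
The radius of convergence is the smallest modulus among the singular points: 1/3.
At the order-1 pole -1/3 set g(κ) = (κ - (-1/3))*f(κ) = 2*κ**2 + 13*κ/3 + 21/38.
Simple pole: residue = g(a) at a = -1/3, which is -229/342.


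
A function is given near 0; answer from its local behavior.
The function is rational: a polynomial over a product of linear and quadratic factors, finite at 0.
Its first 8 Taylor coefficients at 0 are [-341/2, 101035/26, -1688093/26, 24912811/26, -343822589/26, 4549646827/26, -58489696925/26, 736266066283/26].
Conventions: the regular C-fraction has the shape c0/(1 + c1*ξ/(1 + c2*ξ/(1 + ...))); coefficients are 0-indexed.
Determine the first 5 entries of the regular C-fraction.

Taylor coefficients (read off): a_0 = -341/2, a_1 = 101035/26, a_2 = -1688093/26, a_3 = 24912811/26, a_4 = -343822589/26.
c0 = a_0 = -341/2. Peel one level at a time: if S = 1 + c*ξ/S' with S'(0) = 1, then c is the ξ-coefficient of S and S' = c*ξ/(S - 1).
S_1 = c0/f = 1 + (9185/403)*ξ + (22518636/162409)*ξ^2 + ...; c1 = 9185/403.
S_2 = c1*ξ/(S_1 - 1) = 1 + (-22518636/3701555)*ξ + (2748695184/84364225)*ξ^2 + ...; c2 = -22518636/3701555.
S_3 = c2*ξ/(S_2 - 1) = 1 + (92310346596/17236139305)*ξ + (1200034505748/3521451161809)*ξ^2 + ...; c3 = 92310346596/17236139305.
S_4 = c3*ξ/(S_3 - 1) = 1 + (-119405/1876553)*ξ + ...; c4 = -119405/1876553.

The regular C-fraction coefficients are [-341/2, 9185/403, -22518636/3701555, 92310346596/17236139305, -119405/1876553].


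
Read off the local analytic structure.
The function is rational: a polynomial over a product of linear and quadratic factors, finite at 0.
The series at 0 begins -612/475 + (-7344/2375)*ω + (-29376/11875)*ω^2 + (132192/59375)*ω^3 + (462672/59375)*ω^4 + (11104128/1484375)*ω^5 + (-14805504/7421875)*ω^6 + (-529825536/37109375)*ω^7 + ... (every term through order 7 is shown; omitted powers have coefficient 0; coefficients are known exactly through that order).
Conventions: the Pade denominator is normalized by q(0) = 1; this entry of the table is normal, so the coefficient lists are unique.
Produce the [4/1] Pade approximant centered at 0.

The Pade approximant has numerator coefficients [-612/475, -22032/11875, 29376/59375, 1365984/296875, 8394192/1484375]; denominator coefficients [1, -24/25].

Taylor coefficients needed (read off): a_0 = -612/475, a_1 = -7344/2375, a_2 = -29376/11875, a_3 = 132192/59375, a_4 = 462672/59375, a_5 = 11104128/1484375.
Write the denominator as Q(ω) = 1 + q1*ω. Requiring Q*f - P = O(ω^6) with deg P <= 4 kills the coefficients of ω^5..ω^5 in Q*f:
  ω^5: a_5 + q1*a_4 = 0, i.e. 11104128/1484375 + (462672/59375)*q1 = 0.
Solving this linear system: q1 = -24/25.
The numerator is Q*f truncated at degree 4: P0 = a_0 = -612/475; P1 = a_1 + q1*a_0 = -22032/11875; P2 = a_2 + q1*a_1 = 29376/59375; P3 = a_3 + q1*a_2 = 1365984/296875; P4 = a_4 + q1*a_3 = 8394192/1484375.


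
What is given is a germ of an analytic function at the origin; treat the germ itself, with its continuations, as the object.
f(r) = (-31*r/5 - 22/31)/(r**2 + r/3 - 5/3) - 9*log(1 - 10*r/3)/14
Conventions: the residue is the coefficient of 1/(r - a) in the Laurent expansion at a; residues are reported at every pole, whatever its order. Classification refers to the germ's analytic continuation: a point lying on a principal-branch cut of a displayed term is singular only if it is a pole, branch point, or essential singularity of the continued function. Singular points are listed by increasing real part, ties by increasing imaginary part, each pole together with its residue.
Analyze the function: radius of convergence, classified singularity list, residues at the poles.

Radius of convergence at 0: 3/10.
At -1/6 - (1/6)*sqrt(61): a pole of order 1; residue -31/10 - (301/18910)*sqrt(61).
At 3/10: a logarithmic branch point.
At -1/6 + (1/6)*sqrt(61): a pole of order 1; residue -31/10 + (301/18910)*sqrt(61).

Denominator factor (r**2 + r/3 - 5/3): discriminant 61/9, real irrational roots -1/6 + (1/6)*sqrt(61) and -1/6 - (1/6)*sqrt(61); poles of order 1, moduli -1/6 + (1/6)*sqrt(61) and 1/6 + (1/6)*sqrt(61).
Branch term (-9/14)*log(1 - r/(3/10)): its argument vanishes at r = 3/10, a logarithmic branch point, modulus 3/10.
The radius of convergence is the smallest modulus among the singular points: 3/10.
The branch term is analytic at -1/6 - (1/6)*sqrt(61) and contributes nothing to the residue; only the rational part matters.
The factor r**2 + r/3 - 5/3 splits as (r - a)(r - a') with a = -1/6 - (1/6)*sqrt(61), a' = -1/6 + (1/6)*sqrt(61). At the order-1 pole a set g(r) = (r - a)*(rational part) = [-31*r/5 - 22/31] / (r - a').
Simple pole: residue = g(a) at a = -1/6 - (1/6)*sqrt(61), which is -31/10 - (301/18910)*sqrt(61).
The branch term is analytic at -1/6 + (1/6)*sqrt(61) and contributes nothing to the residue; only the rational part matters.
The factor r**2 + r/3 - 5/3 splits as (r - a)(r - a') with a = -1/6 + (1/6)*sqrt(61), a' = -1/6 - (1/6)*sqrt(61). At the order-1 pole a set g(r) = (r - a)*(rational part) = [-31*r/5 - 22/31] / (r - a').
Simple pole: residue = g(a) at a = -1/6 + (1/6)*sqrt(61), which is -31/10 + (301/18910)*sqrt(61).
List the singular points by increasing real part (a conjugate pair: the negative imaginary part first).


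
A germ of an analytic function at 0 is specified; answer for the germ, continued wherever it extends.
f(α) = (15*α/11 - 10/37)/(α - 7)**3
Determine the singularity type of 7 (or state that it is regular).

The denominator factor α - 7 vanishes at 7 and appears to the power 3; the numerator there equals 3775/407, nonzero, and no other factor vanishes.
Hence a pole whose order is the multiplicity, 3.

The point is a pole of order 3.


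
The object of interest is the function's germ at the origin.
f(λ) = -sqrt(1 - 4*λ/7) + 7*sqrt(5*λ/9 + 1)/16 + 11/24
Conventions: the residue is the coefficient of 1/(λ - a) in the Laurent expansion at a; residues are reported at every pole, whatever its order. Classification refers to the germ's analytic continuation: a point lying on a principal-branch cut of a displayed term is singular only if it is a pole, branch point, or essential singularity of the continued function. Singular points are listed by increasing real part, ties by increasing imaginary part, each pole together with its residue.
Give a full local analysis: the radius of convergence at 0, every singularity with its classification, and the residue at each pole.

Radius of convergence at 0: 7/4.
At -9/5: an algebraic (square-root) branch point.
At 7/4: an algebraic (square-root) branch point.

Branch term (-1)*sqrt(1 - λ/(7/4)): its argument vanishes at λ = 7/4, a square-root branch point, modulus 7/4.
Branch term (7/16)*sqrt(1 - λ/(-9/5)): its argument vanishes at λ = -9/5, a square-root branch point, modulus 9/5.
The radius of convergence is the smallest modulus among the singular points: 7/4.
List the singular points by increasing real part (a conjugate pair: the negative imaginary part first).


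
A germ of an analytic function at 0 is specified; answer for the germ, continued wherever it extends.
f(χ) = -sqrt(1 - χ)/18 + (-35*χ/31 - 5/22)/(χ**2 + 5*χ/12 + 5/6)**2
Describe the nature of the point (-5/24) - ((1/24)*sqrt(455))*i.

The point is a pole of order 2.

The denominator factor χ**2 + 5*χ/12 + 5/6 vanishes at (-5/24) - ((1/24)*sqrt(455))*i and appears to the power 2; the numerator there equals (65/8184) + ((35/744)*sqrt(455))*i, nonzero, and no other factor vanishes.
The branch terms are analytic at this point.
Hence a pole whose order is the multiplicity, 2.


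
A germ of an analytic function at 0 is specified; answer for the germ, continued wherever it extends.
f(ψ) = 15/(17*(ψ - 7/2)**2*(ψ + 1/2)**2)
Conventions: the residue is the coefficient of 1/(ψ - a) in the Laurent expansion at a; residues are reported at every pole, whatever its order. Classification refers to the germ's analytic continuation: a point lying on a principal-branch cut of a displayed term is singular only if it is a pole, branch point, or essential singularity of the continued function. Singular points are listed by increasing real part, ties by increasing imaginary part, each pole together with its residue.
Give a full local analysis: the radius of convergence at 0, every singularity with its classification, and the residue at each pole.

Radius of convergence at 0: 1/2.
At -1/2: a pole of order 2; residue 15/544.
At 7/2: a pole of order 2; residue -15/544.

Denominator factor (ψ - 7/2)^2: pole of order 2 at 7/2, modulus 7/2.
Denominator factor (ψ + 1/2)^2: pole of order 2 at -1/2, modulus 1/2.
The radius of convergence is the smallest modulus among the singular points: 1/2.
At the order-2 pole -1/2 set g(ψ) = (ψ - (-1/2))^2*f(ψ) = 15/(17*(ψ - 7/2)**2).
Order-2 pole: residue = g'(a); g'(-1/2) = 15/544, so the residue is 15/544.
At the order-2 pole 7/2 set g(ψ) = (ψ - (7/2))^2*f(ψ) = 15/(17*(ψ + 1/2)**2).
Order-2 pole: residue = g'(a); g'(7/2) = -15/544, so the residue is -15/544.
List the singular points by increasing real part (a conjugate pair: the negative imaginary part first).


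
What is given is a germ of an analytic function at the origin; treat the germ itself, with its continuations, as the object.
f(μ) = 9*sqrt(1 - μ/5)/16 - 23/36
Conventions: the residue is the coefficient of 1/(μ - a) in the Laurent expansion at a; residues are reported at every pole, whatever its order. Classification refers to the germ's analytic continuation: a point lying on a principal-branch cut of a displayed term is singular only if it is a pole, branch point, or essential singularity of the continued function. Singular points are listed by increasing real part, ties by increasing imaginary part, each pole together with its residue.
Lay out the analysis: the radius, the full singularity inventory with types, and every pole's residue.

Radius of convergence at 0: 5.
At 5: an algebraic (square-root) branch point.

Branch term (9/16)*sqrt(1 - μ/(5)): its argument vanishes at μ = 5, a square-root branch point, modulus 5.
The radius of convergence is the smallest modulus among the singular points: 5.


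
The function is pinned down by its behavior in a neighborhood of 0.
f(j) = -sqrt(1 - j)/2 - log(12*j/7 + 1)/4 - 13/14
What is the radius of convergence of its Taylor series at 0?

Branch term (-1/4)*log(1 - j/(-7/12)): its argument vanishes at j = -7/12, a logarithmic branch point, modulus 7/12.
Branch term (-1/2)*sqrt(1 - j/(1)): its argument vanishes at j = 1, a square-root branch point, modulus 1.
The radius of convergence is the smallest modulus among the singular points: 7/12.

The radius of convergence is 7/12.


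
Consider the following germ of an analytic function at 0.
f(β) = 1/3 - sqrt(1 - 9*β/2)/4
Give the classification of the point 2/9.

The term (-1/4)*sqrt(1 - β/(2/9)) has argument 1 - 2/9/(2/9) = 0 at 2/9: a square-root (algebraic, two-sheeted) branch point; the remaining terms are analytic or single-valued there.

The point is an algebraic (square-root) branch point.


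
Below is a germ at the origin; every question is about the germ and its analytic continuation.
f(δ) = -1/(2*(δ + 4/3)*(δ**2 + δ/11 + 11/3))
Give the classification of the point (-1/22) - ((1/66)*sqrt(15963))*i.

The point is a pole of order 1.

The denominator factor δ**2 + δ/11 + 11/3 vanishes at (-1/22) - ((1/66)*sqrt(15963))*i and appears to the power 1; the numerator there equals -1/2, nonzero, and no other factor vanishes.
Hence a pole whose order is the multiplicity, 1.


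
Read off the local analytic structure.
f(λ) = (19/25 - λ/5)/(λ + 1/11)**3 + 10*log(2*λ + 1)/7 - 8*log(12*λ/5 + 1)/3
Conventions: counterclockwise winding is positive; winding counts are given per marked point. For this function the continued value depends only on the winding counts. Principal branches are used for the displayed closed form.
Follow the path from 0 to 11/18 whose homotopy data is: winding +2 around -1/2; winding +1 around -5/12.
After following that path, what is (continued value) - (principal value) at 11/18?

The rational part is single-valued and drops out of the difference; each branch term changes only by its own monodromy.
(-8/3)*log(1 - λ/(-5/12)): each positive loop around -5/12 adds 2*pi*i to the log, so winding +1 contributes (-8/3)*(1)*2*pi*i = -(16/3)*pi*i.
(10/7)*log(1 - λ/(-1/2)): each positive loop around -1/2 adds 2*pi*i to the log, so winding +2 contributes (10/7)*(2)*2*pi*i = (40/7)*pi*i.
Summing the contributions at λ = 11/18 gives (8/21)*pi*i.

Continued minus principal equals (8/21)*pi*i.


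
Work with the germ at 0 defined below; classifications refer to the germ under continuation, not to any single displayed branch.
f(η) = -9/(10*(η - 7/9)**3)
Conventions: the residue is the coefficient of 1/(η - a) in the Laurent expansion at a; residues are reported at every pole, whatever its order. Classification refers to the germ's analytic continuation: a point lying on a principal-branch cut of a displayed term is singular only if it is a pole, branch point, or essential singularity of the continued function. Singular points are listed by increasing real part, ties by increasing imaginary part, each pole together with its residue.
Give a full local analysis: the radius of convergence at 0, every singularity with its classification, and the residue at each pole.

Denominator factor (η - 7/9)^3: pole of order 3 at 7/9, modulus 7/9.
The radius of convergence is the smallest modulus among the singular points: 7/9.
At the order-3 pole 7/9 set g(η) = (η - (7/9))^3*f(η) = -9/10.
Order-3 pole: residue = g''(a)/2; g''(7/9) = 0, so the residue is 0.

Radius of convergence at 0: 7/9.
At 7/9: a pole of order 3; residue 0.


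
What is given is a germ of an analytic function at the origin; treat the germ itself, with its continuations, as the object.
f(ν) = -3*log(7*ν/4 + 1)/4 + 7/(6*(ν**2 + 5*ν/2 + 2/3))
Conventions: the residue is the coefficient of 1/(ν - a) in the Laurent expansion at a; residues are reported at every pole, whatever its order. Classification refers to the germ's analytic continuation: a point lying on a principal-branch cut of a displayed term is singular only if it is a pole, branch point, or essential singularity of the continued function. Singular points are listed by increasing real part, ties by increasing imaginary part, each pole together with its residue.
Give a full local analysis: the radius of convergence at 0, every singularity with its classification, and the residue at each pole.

Denominator factor (ν**2 + 5*ν/2 + 2/3): discriminant 43/12, real irrational roots -5/4 + (1/12)*sqrt(129) and -5/4 - (1/12)*sqrt(129); poles of order 1, moduli 5/4 - (1/12)*sqrt(129) and 5/4 + (1/12)*sqrt(129).
Branch term (-3/4)*log(1 - ν/(-4/7)): its argument vanishes at ν = -4/7, a logarithmic branch point, modulus 4/7.
The radius of convergence is the smallest modulus among the singular points: 5/4 - (1/12)*sqrt(129).
The branch term is analytic at -5/4 - (1/12)*sqrt(129) and contributes nothing to the residue; only the rational part matters.
The factor ν**2 + 5*ν/2 + 2/3 splits as (ν - a)(ν - a') with a = -5/4 - (1/12)*sqrt(129), a' = -5/4 + (1/12)*sqrt(129). At the order-1 pole a set g(ν) = (ν - a)*(rational part) = [7/6] / (ν - a').
Simple pole: residue = g(a) at a = -5/4 - (1/12)*sqrt(129), which is -(7/129)*sqrt(129).
The branch term is analytic at -5/4 + (1/12)*sqrt(129) and contributes nothing to the residue; only the rational part matters.
The factor ν**2 + 5*ν/2 + 2/3 splits as (ν - a)(ν - a') with a = -5/4 + (1/12)*sqrt(129), a' = -5/4 - (1/12)*sqrt(129). At the order-1 pole a set g(ν) = (ν - a)*(rational part) = [7/6] / (ν - a').
Simple pole: residue = g(a) at a = -5/4 + (1/12)*sqrt(129), which is (7/129)*sqrt(129).
List the singular points by increasing real part (a conjugate pair: the negative imaginary part first).

Radius of convergence at 0: 5/4 - (1/12)*sqrt(129).
At -5/4 - (1/12)*sqrt(129): a pole of order 1; residue -(7/129)*sqrt(129).
At -4/7: a logarithmic branch point.
At -5/4 + (1/12)*sqrt(129): a pole of order 1; residue (7/129)*sqrt(129).
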